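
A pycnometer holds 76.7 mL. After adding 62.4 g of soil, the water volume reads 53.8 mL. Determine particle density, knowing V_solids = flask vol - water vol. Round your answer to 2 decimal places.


Step 1: Volume of solids = flask volume - water volume with soil
Step 2: V_solids = 76.7 - 53.8 = 22.9 mL
Step 3: Particle density = mass / V_solids = 62.4 / 22.9 = 2.72 g/cm^3

2.72


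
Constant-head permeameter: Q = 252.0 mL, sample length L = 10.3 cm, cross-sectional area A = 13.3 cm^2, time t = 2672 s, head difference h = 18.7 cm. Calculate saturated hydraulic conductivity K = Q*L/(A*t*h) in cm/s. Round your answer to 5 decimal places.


Step 1: K = Q * L / (A * t * h)
Step 2: Numerator = 252.0 * 10.3 = 2595.6
Step 3: Denominator = 13.3 * 2672 * 18.7 = 664553.12
Step 4: K = 2595.6 / 664553.12 = 0.00391 cm/s

0.00391


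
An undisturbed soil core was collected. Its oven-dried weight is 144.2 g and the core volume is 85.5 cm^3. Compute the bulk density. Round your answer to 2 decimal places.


Step 1: Identify the formula: BD = dry mass / volume
Step 2: Substitute values: BD = 144.2 / 85.5
Step 3: BD = 1.69 g/cm^3

1.69


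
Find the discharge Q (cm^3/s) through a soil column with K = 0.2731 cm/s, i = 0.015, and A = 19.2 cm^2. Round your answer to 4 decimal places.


Step 1: Apply Darcy's law: Q = K * i * A
Step 2: Q = 0.2731 * 0.015 * 19.2
Step 3: Q = 0.0787 cm^3/s

0.0787


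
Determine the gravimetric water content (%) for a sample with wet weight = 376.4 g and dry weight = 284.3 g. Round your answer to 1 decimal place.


Step 1: Water mass = wet - dry = 376.4 - 284.3 = 92.1 g
Step 2: w = 100 * water mass / dry mass
Step 3: w = 100 * 92.1 / 284.3 = 32.4%

32.4


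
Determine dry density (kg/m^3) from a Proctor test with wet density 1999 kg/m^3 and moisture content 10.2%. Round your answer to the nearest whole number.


Step 1: Dry density = wet density / (1 + w/100)
Step 2: Dry density = 1999 / (1 + 10.2/100)
Step 3: Dry density = 1999 / 1.102
Step 4: Dry density = 1814 kg/m^3

1814


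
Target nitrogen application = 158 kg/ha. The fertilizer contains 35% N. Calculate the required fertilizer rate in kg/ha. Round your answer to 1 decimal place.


Step 1: Fertilizer rate = target N / (N content / 100)
Step 2: Rate = 158 / (35 / 100)
Step 3: Rate = 158 / 0.35
Step 4: Rate = 451.4 kg/ha

451.4


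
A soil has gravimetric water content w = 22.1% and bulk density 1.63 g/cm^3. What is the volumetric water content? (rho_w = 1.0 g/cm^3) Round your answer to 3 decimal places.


Step 1: theta = (w / 100) * BD / rho_w
Step 2: theta = (22.1 / 100) * 1.63 / 1.0
Step 3: theta = 0.221 * 1.63
Step 4: theta = 0.36

0.36


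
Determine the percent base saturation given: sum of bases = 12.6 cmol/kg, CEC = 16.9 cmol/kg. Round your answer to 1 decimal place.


Step 1: BS = 100 * (sum of bases) / CEC
Step 2: BS = 100 * 12.6 / 16.9
Step 3: BS = 74.6%

74.6


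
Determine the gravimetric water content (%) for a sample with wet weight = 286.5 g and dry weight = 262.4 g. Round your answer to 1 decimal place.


Step 1: Water mass = wet - dry = 286.5 - 262.4 = 24.1 g
Step 2: w = 100 * water mass / dry mass
Step 3: w = 100 * 24.1 / 262.4 = 9.2%

9.2


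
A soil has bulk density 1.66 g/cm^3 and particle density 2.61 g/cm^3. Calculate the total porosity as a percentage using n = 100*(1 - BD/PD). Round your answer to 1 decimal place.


Step 1: Formula: n = 100 * (1 - BD / PD)
Step 2: n = 100 * (1 - 1.66 / 2.61)
Step 3: n = 100 * (1 - 0.63602)
Step 4: n = 36.4%

36.4


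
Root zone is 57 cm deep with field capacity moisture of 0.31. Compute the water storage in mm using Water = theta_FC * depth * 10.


Step 1: Water (mm) = theta_FC * depth (cm) * 10
Step 2: Water = 0.31 * 57 * 10
Step 3: Water = 176.7 mm

176.7


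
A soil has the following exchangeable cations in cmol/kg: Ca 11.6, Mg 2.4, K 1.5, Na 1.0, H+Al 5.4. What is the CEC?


Step 1: CEC = Ca + Mg + K + Na + (H+Al)
Step 2: CEC = 11.6 + 2.4 + 1.5 + 1.0 + 5.4
Step 3: CEC = 21.9 cmol/kg

21.9


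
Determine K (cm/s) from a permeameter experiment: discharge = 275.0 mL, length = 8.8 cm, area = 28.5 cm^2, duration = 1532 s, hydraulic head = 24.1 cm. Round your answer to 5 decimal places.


Step 1: K = Q * L / (A * t * h)
Step 2: Numerator = 275.0 * 8.8 = 2420.0
Step 3: Denominator = 28.5 * 1532 * 24.1 = 1052254.2
Step 4: K = 2420.0 / 1052254.2 = 0.0023 cm/s

0.0023


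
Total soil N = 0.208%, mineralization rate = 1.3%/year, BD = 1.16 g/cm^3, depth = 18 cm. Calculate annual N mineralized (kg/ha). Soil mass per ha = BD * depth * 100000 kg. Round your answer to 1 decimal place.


Step 1: Soil mass per ha = BD * depth * 100000 = 1.16 * 18 * 100000 = 2088000 kg
Step 2: Total N pool = soil mass * N%/100 = 2088000 * 0.208/100 = 4343.04 kg/ha
Step 3: N mineralized = N pool * rate%/100 = 4343.04 * 1.3/100 = 56.5 kg/ha/yr

56.5


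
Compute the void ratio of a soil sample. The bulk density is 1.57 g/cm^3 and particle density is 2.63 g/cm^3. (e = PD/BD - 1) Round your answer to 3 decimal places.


Step 1: e = PD / BD - 1
Step 2: e = 2.63 / 1.57 - 1
Step 3: e = 1.67516 - 1
Step 4: e = 0.675

0.675


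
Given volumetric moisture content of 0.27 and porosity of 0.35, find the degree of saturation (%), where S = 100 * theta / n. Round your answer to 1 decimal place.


Step 1: S = 100 * theta_v / n
Step 2: S = 100 * 0.27 / 0.35
Step 3: S = 77.1%

77.1


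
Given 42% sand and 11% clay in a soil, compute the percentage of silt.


Step 1: sand + silt + clay = 100%
Step 2: silt = 100 - sand - clay
Step 3: silt = 100 - 42 - 11
Step 4: silt = 47%

47


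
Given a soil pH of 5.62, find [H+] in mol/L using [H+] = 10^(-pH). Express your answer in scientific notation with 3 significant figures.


Step 1: [H+] = 10^(-pH)
Step 2: [H+] = 10^(-5.62)
Step 3: [H+] = 2.40e-06 mol/L

2.40e-06


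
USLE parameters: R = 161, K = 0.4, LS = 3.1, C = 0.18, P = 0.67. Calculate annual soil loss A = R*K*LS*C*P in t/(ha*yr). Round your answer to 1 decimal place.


Step 1: A = R * K * LS * C * P
Step 2: R * K = 161 * 0.4 = 64.4
Step 3: (R*K) * LS = 64.4 * 3.1 = 199.64
Step 4: * C * P = 199.64 * 0.18 * 0.67 = 24.1
Step 5: A = 24.1 t/(ha*yr)

24.1


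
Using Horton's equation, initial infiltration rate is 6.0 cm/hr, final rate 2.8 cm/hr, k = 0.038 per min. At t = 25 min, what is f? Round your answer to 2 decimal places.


Step 1: f = fc + (f0 - fc) * exp(-k * t)
Step 2: exp(-0.038 * 25) = 0.386741
Step 3: f = 2.8 + (6.0 - 2.8) * 0.386741
Step 4: f = 2.8 + 3.2 * 0.386741
Step 5: f = 4.04 cm/hr

4.04


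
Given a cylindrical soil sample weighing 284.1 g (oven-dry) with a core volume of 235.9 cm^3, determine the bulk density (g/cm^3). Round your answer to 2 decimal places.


Step 1: Identify the formula: BD = dry mass / volume
Step 2: Substitute values: BD = 284.1 / 235.9
Step 3: BD = 1.2 g/cm^3

1.2


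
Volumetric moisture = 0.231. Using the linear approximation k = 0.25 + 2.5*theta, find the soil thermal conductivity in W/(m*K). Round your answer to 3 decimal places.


Step 1: k = 0.25 + 2.5 * theta
Step 2: k = 0.25 + 2.5 * 0.231
Step 3: k = 0.25 + 0.578
Step 4: k = 0.828 W/(m*K)

0.828


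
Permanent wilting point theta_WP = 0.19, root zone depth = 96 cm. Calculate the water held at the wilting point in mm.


Step 1: Water (mm) = theta_WP * depth * 10
Step 2: Water = 0.19 * 96 * 10
Step 3: Water = 182.4 mm

182.4


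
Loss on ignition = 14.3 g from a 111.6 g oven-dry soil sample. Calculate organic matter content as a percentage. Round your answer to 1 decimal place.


Step 1: OM% = 100 * LOI / sample mass
Step 2: OM = 100 * 14.3 / 111.6
Step 3: OM = 12.8%

12.8


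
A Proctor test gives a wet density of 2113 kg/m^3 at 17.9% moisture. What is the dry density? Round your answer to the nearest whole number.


Step 1: Dry density = wet density / (1 + w/100)
Step 2: Dry density = 2113 / (1 + 17.9/100)
Step 3: Dry density = 2113 / 1.179
Step 4: Dry density = 1792 kg/m^3

1792


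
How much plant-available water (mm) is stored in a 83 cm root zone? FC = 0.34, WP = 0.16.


Step 1: Available water = (FC - WP) * depth * 10
Step 2: AW = (0.34 - 0.16) * 83 * 10
Step 3: AW = 0.18 * 83 * 10
Step 4: AW = 149.4 mm

149.4


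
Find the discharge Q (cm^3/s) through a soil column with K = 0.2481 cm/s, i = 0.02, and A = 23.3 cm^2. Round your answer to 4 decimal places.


Step 1: Apply Darcy's law: Q = K * i * A
Step 2: Q = 0.2481 * 0.02 * 23.3
Step 3: Q = 0.1156 cm^3/s

0.1156


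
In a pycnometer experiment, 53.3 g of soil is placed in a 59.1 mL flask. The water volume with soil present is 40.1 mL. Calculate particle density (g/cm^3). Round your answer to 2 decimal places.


Step 1: Volume of solids = flask volume - water volume with soil
Step 2: V_solids = 59.1 - 40.1 = 19.0 mL
Step 3: Particle density = mass / V_solids = 53.3 / 19.0 = 2.81 g/cm^3

2.81


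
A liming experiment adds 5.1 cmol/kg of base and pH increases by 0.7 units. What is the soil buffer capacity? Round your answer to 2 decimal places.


Step 1: BC = change in base / change in pH
Step 2: BC = 5.1 / 0.7
Step 3: BC = 7.29 cmol/(kg*pH unit)

7.29


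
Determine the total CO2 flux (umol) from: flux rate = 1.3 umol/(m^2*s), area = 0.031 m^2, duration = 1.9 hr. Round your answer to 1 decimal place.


Step 1: Convert time to seconds: 1.9 hr * 3600 = 6840.0 s
Step 2: Total = flux * area * time_s
Step 3: Total = 1.3 * 0.031 * 6840.0
Step 4: Total = 275.7 umol

275.7


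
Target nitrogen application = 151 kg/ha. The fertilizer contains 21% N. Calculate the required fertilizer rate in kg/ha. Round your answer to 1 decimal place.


Step 1: Fertilizer rate = target N / (N content / 100)
Step 2: Rate = 151 / (21 / 100)
Step 3: Rate = 151 / 0.21
Step 4: Rate = 719.0 kg/ha

719.0


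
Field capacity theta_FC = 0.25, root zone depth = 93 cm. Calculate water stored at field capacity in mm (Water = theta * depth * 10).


Step 1: Water (mm) = theta_FC * depth (cm) * 10
Step 2: Water = 0.25 * 93 * 10
Step 3: Water = 232.5 mm

232.5


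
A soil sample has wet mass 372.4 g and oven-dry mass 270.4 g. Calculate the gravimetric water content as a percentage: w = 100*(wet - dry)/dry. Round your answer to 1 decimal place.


Step 1: Water mass = wet - dry = 372.4 - 270.4 = 102.0 g
Step 2: w = 100 * water mass / dry mass
Step 3: w = 100 * 102.0 / 270.4 = 37.7%

37.7


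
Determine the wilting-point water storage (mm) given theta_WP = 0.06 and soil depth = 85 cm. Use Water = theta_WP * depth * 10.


Step 1: Water (mm) = theta_WP * depth * 10
Step 2: Water = 0.06 * 85 * 10
Step 3: Water = 51.0 mm

51.0


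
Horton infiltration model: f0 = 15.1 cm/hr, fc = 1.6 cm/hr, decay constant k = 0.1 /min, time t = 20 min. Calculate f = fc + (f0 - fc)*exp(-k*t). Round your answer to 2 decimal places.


Step 1: f = fc + (f0 - fc) * exp(-k * t)
Step 2: exp(-0.1 * 20) = 0.135335
Step 3: f = 1.6 + (15.1 - 1.6) * 0.135335
Step 4: f = 1.6 + 13.5 * 0.135335
Step 5: f = 3.43 cm/hr

3.43


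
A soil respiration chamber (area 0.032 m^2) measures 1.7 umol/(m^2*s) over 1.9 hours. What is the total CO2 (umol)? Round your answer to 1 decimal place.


Step 1: Convert time to seconds: 1.9 hr * 3600 = 6840.0 s
Step 2: Total = flux * area * time_s
Step 3: Total = 1.7 * 0.032 * 6840.0
Step 4: Total = 372.1 umol

372.1


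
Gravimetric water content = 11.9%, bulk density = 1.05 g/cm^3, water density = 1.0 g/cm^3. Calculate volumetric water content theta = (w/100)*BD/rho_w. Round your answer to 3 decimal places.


Step 1: theta = (w / 100) * BD / rho_w
Step 2: theta = (11.9 / 100) * 1.05 / 1.0
Step 3: theta = 0.119 * 1.05
Step 4: theta = 0.125

0.125


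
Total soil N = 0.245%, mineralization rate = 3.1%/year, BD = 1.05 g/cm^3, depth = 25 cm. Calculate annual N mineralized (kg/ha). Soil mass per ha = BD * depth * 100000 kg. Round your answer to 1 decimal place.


Step 1: Soil mass per ha = BD * depth * 100000 = 1.05 * 25 * 100000 = 2625000 kg
Step 2: Total N pool = soil mass * N%/100 = 2625000 * 0.245/100 = 6431.25 kg/ha
Step 3: N mineralized = N pool * rate%/100 = 6431.25 * 3.1/100 = 199.4 kg/ha/yr

199.4


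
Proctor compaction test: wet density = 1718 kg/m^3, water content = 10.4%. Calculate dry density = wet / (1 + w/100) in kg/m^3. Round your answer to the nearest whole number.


Step 1: Dry density = wet density / (1 + w/100)
Step 2: Dry density = 1718 / (1 + 10.4/100)
Step 3: Dry density = 1718 / 1.104
Step 4: Dry density = 1556 kg/m^3

1556


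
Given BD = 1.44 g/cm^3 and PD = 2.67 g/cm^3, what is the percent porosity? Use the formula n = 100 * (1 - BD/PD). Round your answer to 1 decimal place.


Step 1: Formula: n = 100 * (1 - BD / PD)
Step 2: n = 100 * (1 - 1.44 / 2.67)
Step 3: n = 100 * (1 - 0.53933)
Step 4: n = 46.1%

46.1


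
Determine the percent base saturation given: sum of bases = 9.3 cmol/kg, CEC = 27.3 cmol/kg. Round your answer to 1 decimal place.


Step 1: BS = 100 * (sum of bases) / CEC
Step 2: BS = 100 * 9.3 / 27.3
Step 3: BS = 34.1%

34.1


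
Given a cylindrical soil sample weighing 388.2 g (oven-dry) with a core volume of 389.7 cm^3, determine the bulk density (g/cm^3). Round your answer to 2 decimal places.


Step 1: Identify the formula: BD = dry mass / volume
Step 2: Substitute values: BD = 388.2 / 389.7
Step 3: BD = 1.0 g/cm^3

1.0


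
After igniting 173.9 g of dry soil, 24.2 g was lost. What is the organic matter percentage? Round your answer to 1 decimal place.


Step 1: OM% = 100 * LOI / sample mass
Step 2: OM = 100 * 24.2 / 173.9
Step 3: OM = 13.9%

13.9


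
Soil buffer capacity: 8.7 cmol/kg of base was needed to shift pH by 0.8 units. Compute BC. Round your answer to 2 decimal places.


Step 1: BC = change in base / change in pH
Step 2: BC = 8.7 / 0.8
Step 3: BC = 10.88 cmol/(kg*pH unit)

10.88


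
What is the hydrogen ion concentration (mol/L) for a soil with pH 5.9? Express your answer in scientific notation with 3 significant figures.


Step 1: [H+] = 10^(-pH)
Step 2: [H+] = 10^(-5.9)
Step 3: [H+] = 1.26e-06 mol/L

1.26e-06


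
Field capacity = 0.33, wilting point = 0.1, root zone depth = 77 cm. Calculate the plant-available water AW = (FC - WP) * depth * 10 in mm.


Step 1: Available water = (FC - WP) * depth * 10
Step 2: AW = (0.33 - 0.1) * 77 * 10
Step 3: AW = 0.23 * 77 * 10
Step 4: AW = 177.1 mm

177.1


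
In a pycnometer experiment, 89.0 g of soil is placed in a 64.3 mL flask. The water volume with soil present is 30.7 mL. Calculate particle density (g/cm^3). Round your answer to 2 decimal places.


Step 1: Volume of solids = flask volume - water volume with soil
Step 2: V_solids = 64.3 - 30.7 = 33.6 mL
Step 3: Particle density = mass / V_solids = 89.0 / 33.6 = 2.65 g/cm^3

2.65


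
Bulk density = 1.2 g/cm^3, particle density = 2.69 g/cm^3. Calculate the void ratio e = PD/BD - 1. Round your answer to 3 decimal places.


Step 1: e = PD / BD - 1
Step 2: e = 2.69 / 1.2 - 1
Step 3: e = 2.24167 - 1
Step 4: e = 1.242

1.242


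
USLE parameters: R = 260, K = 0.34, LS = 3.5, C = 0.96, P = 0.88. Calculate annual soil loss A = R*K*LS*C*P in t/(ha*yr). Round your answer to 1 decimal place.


Step 1: A = R * K * LS * C * P
Step 2: R * K = 260 * 0.34 = 88.4
Step 3: (R*K) * LS = 88.4 * 3.5 = 309.4
Step 4: * C * P = 309.4 * 0.96 * 0.88 = 261.4
Step 5: A = 261.4 t/(ha*yr)

261.4


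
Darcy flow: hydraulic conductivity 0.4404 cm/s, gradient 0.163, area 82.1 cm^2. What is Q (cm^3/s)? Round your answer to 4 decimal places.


Step 1: Apply Darcy's law: Q = K * i * A
Step 2: Q = 0.4404 * 0.163 * 82.1
Step 3: Q = 5.8936 cm^3/s

5.8936


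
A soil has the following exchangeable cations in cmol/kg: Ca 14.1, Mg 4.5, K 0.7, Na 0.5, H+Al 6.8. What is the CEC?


Step 1: CEC = Ca + Mg + K + Na + (H+Al)
Step 2: CEC = 14.1 + 4.5 + 0.7 + 0.5 + 6.8
Step 3: CEC = 26.6 cmol/kg

26.6


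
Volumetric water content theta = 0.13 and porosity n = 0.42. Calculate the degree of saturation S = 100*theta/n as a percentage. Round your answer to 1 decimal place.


Step 1: S = 100 * theta_v / n
Step 2: S = 100 * 0.13 / 0.42
Step 3: S = 31.0%

31.0


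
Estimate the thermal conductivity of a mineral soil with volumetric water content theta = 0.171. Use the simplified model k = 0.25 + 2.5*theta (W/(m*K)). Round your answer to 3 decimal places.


Step 1: k = 0.25 + 2.5 * theta
Step 2: k = 0.25 + 2.5 * 0.171
Step 3: k = 0.25 + 0.428
Step 4: k = 0.678 W/(m*K)

0.678


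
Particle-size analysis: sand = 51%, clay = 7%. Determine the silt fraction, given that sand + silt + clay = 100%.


Step 1: sand + silt + clay = 100%
Step 2: silt = 100 - sand - clay
Step 3: silt = 100 - 51 - 7
Step 4: silt = 42%

42


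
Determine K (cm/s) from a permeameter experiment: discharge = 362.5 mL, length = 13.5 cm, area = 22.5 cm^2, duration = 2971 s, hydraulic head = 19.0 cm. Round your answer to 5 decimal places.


Step 1: K = Q * L / (A * t * h)
Step 2: Numerator = 362.5 * 13.5 = 4893.75
Step 3: Denominator = 22.5 * 2971 * 19.0 = 1270102.5
Step 4: K = 4893.75 / 1270102.5 = 0.00385 cm/s

0.00385


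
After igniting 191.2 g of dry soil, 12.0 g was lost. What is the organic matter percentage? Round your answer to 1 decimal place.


Step 1: OM% = 100 * LOI / sample mass
Step 2: OM = 100 * 12.0 / 191.2
Step 3: OM = 6.3%

6.3


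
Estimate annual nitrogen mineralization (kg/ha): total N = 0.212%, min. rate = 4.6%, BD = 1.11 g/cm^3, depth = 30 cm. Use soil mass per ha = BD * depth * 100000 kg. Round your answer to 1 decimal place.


Step 1: Soil mass per ha = BD * depth * 100000 = 1.11 * 30 * 100000 = 3330000 kg
Step 2: Total N pool = soil mass * N%/100 = 3330000 * 0.212/100 = 7059.6 kg/ha
Step 3: N mineralized = N pool * rate%/100 = 7059.6 * 4.6/100 = 324.7 kg/ha/yr

324.7


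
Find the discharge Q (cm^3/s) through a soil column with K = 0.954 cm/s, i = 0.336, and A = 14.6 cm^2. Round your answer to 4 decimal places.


Step 1: Apply Darcy's law: Q = K * i * A
Step 2: Q = 0.954 * 0.336 * 14.6
Step 3: Q = 4.6799 cm^3/s

4.6799


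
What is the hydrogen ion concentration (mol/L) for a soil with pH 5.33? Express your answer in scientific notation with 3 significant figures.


Step 1: [H+] = 10^(-pH)
Step 2: [H+] = 10^(-5.33)
Step 3: [H+] = 4.68e-06 mol/L

4.68e-06


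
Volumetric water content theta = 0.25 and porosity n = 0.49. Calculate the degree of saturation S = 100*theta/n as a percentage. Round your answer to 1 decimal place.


Step 1: S = 100 * theta_v / n
Step 2: S = 100 * 0.25 / 0.49
Step 3: S = 51.0%

51.0


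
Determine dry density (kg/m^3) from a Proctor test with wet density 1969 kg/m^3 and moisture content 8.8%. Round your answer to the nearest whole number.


Step 1: Dry density = wet density / (1 + w/100)
Step 2: Dry density = 1969 / (1 + 8.8/100)
Step 3: Dry density = 1969 / 1.088
Step 4: Dry density = 1810 kg/m^3

1810


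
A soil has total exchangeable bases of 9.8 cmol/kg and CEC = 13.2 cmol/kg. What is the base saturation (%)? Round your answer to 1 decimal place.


Step 1: BS = 100 * (sum of bases) / CEC
Step 2: BS = 100 * 9.8 / 13.2
Step 3: BS = 74.2%

74.2


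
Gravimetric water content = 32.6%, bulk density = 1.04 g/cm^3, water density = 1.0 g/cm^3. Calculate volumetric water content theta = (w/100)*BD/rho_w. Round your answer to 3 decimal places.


Step 1: theta = (w / 100) * BD / rho_w
Step 2: theta = (32.6 / 100) * 1.04 / 1.0
Step 3: theta = 0.326 * 1.04
Step 4: theta = 0.339

0.339


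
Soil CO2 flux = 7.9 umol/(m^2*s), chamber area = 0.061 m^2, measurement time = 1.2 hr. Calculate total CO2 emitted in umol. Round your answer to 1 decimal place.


Step 1: Convert time to seconds: 1.2 hr * 3600 = 4320.0 s
Step 2: Total = flux * area * time_s
Step 3: Total = 7.9 * 0.061 * 4320.0
Step 4: Total = 2081.8 umol

2081.8


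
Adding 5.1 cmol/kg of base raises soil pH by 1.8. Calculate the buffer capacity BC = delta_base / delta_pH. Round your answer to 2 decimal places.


Step 1: BC = change in base / change in pH
Step 2: BC = 5.1 / 1.8
Step 3: BC = 2.83 cmol/(kg*pH unit)

2.83


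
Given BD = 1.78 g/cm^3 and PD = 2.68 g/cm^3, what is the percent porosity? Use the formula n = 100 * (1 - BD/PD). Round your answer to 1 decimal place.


Step 1: Formula: n = 100 * (1 - BD / PD)
Step 2: n = 100 * (1 - 1.78 / 2.68)
Step 3: n = 100 * (1 - 0.66418)
Step 4: n = 33.6%

33.6


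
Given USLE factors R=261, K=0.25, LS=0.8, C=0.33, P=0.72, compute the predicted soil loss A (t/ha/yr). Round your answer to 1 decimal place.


Step 1: A = R * K * LS * C * P
Step 2: R * K = 261 * 0.25 = 65.25
Step 3: (R*K) * LS = 65.25 * 0.8 = 52.2
Step 4: * C * P = 52.2 * 0.33 * 0.72 = 12.4
Step 5: A = 12.4 t/(ha*yr)

12.4


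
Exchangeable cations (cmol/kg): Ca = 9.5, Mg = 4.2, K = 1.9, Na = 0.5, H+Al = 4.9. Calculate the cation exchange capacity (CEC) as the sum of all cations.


Step 1: CEC = Ca + Mg + K + Na + (H+Al)
Step 2: CEC = 9.5 + 4.2 + 1.9 + 0.5 + 4.9
Step 3: CEC = 21.0 cmol/kg

21.0


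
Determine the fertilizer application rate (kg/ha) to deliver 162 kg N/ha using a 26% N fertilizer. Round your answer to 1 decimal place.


Step 1: Fertilizer rate = target N / (N content / 100)
Step 2: Rate = 162 / (26 / 100)
Step 3: Rate = 162 / 0.26
Step 4: Rate = 623.1 kg/ha

623.1


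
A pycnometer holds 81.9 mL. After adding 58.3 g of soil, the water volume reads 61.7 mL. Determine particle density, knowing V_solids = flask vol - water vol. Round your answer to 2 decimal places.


Step 1: Volume of solids = flask volume - water volume with soil
Step 2: V_solids = 81.9 - 61.7 = 20.2 mL
Step 3: Particle density = mass / V_solids = 58.3 / 20.2 = 2.89 g/cm^3

2.89


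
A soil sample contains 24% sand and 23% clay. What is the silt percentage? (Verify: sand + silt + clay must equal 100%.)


Step 1: sand + silt + clay = 100%
Step 2: silt = 100 - sand - clay
Step 3: silt = 100 - 24 - 23
Step 4: silt = 53%

53


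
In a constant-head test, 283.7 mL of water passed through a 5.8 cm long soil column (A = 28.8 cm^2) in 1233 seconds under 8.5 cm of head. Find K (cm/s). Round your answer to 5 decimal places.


Step 1: K = Q * L / (A * t * h)
Step 2: Numerator = 283.7 * 5.8 = 1645.46
Step 3: Denominator = 28.8 * 1233 * 8.5 = 301838.4
Step 4: K = 1645.46 / 301838.4 = 0.00545 cm/s

0.00545


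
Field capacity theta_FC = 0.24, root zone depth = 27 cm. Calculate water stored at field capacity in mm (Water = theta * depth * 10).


Step 1: Water (mm) = theta_FC * depth (cm) * 10
Step 2: Water = 0.24 * 27 * 10
Step 3: Water = 64.8 mm

64.8


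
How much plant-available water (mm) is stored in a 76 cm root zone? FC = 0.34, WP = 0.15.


Step 1: Available water = (FC - WP) * depth * 10
Step 2: AW = (0.34 - 0.15) * 76 * 10
Step 3: AW = 0.19 * 76 * 10
Step 4: AW = 144.4 mm

144.4


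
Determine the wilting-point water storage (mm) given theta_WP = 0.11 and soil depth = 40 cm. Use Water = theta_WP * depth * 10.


Step 1: Water (mm) = theta_WP * depth * 10
Step 2: Water = 0.11 * 40 * 10
Step 3: Water = 44.0 mm

44.0


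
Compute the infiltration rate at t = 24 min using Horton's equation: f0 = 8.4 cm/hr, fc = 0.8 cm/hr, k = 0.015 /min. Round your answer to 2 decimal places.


Step 1: f = fc + (f0 - fc) * exp(-k * t)
Step 2: exp(-0.015 * 24) = 0.697676
Step 3: f = 0.8 + (8.4 - 0.8) * 0.697676
Step 4: f = 0.8 + 7.6 * 0.697676
Step 5: f = 6.1 cm/hr

6.1


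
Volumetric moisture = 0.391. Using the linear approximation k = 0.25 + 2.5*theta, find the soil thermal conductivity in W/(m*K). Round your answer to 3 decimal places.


Step 1: k = 0.25 + 2.5 * theta
Step 2: k = 0.25 + 2.5 * 0.391
Step 3: k = 0.25 + 0.978
Step 4: k = 1.228 W/(m*K)

1.228


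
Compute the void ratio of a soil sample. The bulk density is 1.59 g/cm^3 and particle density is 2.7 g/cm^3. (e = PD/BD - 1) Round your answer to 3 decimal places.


Step 1: e = PD / BD - 1
Step 2: e = 2.7 / 1.59 - 1
Step 3: e = 1.69811 - 1
Step 4: e = 0.698

0.698


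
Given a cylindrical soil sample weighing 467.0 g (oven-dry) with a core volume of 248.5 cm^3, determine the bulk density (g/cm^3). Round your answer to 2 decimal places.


Step 1: Identify the formula: BD = dry mass / volume
Step 2: Substitute values: BD = 467.0 / 248.5
Step 3: BD = 1.88 g/cm^3

1.88


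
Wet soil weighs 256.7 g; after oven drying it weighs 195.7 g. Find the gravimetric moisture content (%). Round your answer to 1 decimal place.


Step 1: Water mass = wet - dry = 256.7 - 195.7 = 61.0 g
Step 2: w = 100 * water mass / dry mass
Step 3: w = 100 * 61.0 / 195.7 = 31.2%

31.2


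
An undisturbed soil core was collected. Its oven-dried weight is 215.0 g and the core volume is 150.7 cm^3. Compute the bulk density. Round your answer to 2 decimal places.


Step 1: Identify the formula: BD = dry mass / volume
Step 2: Substitute values: BD = 215.0 / 150.7
Step 3: BD = 1.43 g/cm^3

1.43


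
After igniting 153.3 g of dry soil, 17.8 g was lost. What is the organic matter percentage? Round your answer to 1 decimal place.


Step 1: OM% = 100 * LOI / sample mass
Step 2: OM = 100 * 17.8 / 153.3
Step 3: OM = 11.6%

11.6


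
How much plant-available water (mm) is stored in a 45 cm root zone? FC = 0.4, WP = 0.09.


Step 1: Available water = (FC - WP) * depth * 10
Step 2: AW = (0.4 - 0.09) * 45 * 10
Step 3: AW = 0.31 * 45 * 10
Step 4: AW = 139.5 mm

139.5


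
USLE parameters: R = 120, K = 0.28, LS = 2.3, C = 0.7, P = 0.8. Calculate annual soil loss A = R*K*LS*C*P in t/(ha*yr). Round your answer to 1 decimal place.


Step 1: A = R * K * LS * C * P
Step 2: R * K = 120 * 0.28 = 33.6
Step 3: (R*K) * LS = 33.6 * 2.3 = 77.28
Step 4: * C * P = 77.28 * 0.7 * 0.8 = 43.3
Step 5: A = 43.3 t/(ha*yr)

43.3


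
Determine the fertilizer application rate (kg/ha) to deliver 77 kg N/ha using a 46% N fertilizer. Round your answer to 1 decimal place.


Step 1: Fertilizer rate = target N / (N content / 100)
Step 2: Rate = 77 / (46 / 100)
Step 3: Rate = 77 / 0.46
Step 4: Rate = 167.4 kg/ha

167.4


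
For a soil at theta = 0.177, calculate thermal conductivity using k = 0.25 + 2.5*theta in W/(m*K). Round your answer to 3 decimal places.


Step 1: k = 0.25 + 2.5 * theta
Step 2: k = 0.25 + 2.5 * 0.177
Step 3: k = 0.25 + 0.443
Step 4: k = 0.693 W/(m*K)

0.693


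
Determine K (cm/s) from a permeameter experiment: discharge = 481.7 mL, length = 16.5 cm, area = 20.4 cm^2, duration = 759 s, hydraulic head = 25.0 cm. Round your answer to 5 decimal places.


Step 1: K = Q * L / (A * t * h)
Step 2: Numerator = 481.7 * 16.5 = 7948.05
Step 3: Denominator = 20.4 * 759 * 25.0 = 387090.0
Step 4: K = 7948.05 / 387090.0 = 0.02053 cm/s

0.02053


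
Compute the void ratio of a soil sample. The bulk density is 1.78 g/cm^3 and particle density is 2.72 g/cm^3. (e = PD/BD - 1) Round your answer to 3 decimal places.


Step 1: e = PD / BD - 1
Step 2: e = 2.72 / 1.78 - 1
Step 3: e = 1.52809 - 1
Step 4: e = 0.528

0.528


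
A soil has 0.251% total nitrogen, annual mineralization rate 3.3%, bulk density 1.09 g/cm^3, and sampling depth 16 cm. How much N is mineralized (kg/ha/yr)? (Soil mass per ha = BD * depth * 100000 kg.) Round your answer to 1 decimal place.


Step 1: Soil mass per ha = BD * depth * 100000 = 1.09 * 16 * 100000 = 1744000 kg
Step 2: Total N pool = soil mass * N%/100 = 1744000 * 0.251/100 = 4377.44 kg/ha
Step 3: N mineralized = N pool * rate%/100 = 4377.44 * 3.3/100 = 144.5 kg/ha/yr

144.5


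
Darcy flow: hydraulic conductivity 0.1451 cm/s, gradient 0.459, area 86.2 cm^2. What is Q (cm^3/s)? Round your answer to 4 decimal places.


Step 1: Apply Darcy's law: Q = K * i * A
Step 2: Q = 0.1451 * 0.459 * 86.2
Step 3: Q = 5.741 cm^3/s

5.741


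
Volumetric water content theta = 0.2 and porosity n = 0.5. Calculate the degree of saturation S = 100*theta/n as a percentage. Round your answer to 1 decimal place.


Step 1: S = 100 * theta_v / n
Step 2: S = 100 * 0.2 / 0.5
Step 3: S = 40.0%

40.0


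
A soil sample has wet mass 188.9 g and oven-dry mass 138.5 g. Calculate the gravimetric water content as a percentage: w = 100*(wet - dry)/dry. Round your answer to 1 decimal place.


Step 1: Water mass = wet - dry = 188.9 - 138.5 = 50.4 g
Step 2: w = 100 * water mass / dry mass
Step 3: w = 100 * 50.4 / 138.5 = 36.4%

36.4


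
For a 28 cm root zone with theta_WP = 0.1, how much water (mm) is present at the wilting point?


Step 1: Water (mm) = theta_WP * depth * 10
Step 2: Water = 0.1 * 28 * 10
Step 3: Water = 28.0 mm

28.0


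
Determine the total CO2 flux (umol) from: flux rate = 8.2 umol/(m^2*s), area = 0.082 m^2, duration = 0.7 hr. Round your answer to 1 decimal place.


Step 1: Convert time to seconds: 0.7 hr * 3600 = 2520.0 s
Step 2: Total = flux * area * time_s
Step 3: Total = 8.2 * 0.082 * 2520.0
Step 4: Total = 1694.4 umol

1694.4


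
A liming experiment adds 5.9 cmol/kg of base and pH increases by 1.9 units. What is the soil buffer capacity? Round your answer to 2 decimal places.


Step 1: BC = change in base / change in pH
Step 2: BC = 5.9 / 1.9
Step 3: BC = 3.11 cmol/(kg*pH unit)

3.11


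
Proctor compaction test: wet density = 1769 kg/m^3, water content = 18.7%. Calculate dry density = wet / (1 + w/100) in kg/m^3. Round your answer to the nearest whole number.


Step 1: Dry density = wet density / (1 + w/100)
Step 2: Dry density = 1769 / (1 + 18.7/100)
Step 3: Dry density = 1769 / 1.187
Step 4: Dry density = 1490 kg/m^3

1490


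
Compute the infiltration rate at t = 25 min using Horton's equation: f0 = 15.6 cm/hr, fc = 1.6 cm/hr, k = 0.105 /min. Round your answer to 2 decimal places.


Step 1: f = fc + (f0 - fc) * exp(-k * t)
Step 2: exp(-0.105 * 25) = 0.07244
Step 3: f = 1.6 + (15.6 - 1.6) * 0.07244
Step 4: f = 1.6 + 14.0 * 0.07244
Step 5: f = 2.61 cm/hr

2.61


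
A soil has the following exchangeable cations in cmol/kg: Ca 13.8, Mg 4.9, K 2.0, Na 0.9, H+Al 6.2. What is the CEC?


Step 1: CEC = Ca + Mg + K + Na + (H+Al)
Step 2: CEC = 13.8 + 4.9 + 2.0 + 0.9 + 6.2
Step 3: CEC = 27.8 cmol/kg

27.8


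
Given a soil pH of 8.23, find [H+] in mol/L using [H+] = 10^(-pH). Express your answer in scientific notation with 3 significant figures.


Step 1: [H+] = 10^(-pH)
Step 2: [H+] = 10^(-8.23)
Step 3: [H+] = 5.89e-09 mol/L

5.89e-09


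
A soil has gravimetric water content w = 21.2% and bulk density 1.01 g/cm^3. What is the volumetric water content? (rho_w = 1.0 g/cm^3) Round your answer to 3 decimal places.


Step 1: theta = (w / 100) * BD / rho_w
Step 2: theta = (21.2 / 100) * 1.01 / 1.0
Step 3: theta = 0.212 * 1.01
Step 4: theta = 0.214

0.214


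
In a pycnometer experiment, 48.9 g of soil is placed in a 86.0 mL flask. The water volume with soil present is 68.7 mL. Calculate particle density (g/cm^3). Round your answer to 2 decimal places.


Step 1: Volume of solids = flask volume - water volume with soil
Step 2: V_solids = 86.0 - 68.7 = 17.3 mL
Step 3: Particle density = mass / V_solids = 48.9 / 17.3 = 2.83 g/cm^3

2.83


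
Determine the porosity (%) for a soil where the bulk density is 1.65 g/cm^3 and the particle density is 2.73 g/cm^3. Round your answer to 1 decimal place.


Step 1: Formula: n = 100 * (1 - BD / PD)
Step 2: n = 100 * (1 - 1.65 / 2.73)
Step 3: n = 100 * (1 - 0.6044)
Step 4: n = 39.6%

39.6


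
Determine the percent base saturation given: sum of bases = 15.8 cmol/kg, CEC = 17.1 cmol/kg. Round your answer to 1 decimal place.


Step 1: BS = 100 * (sum of bases) / CEC
Step 2: BS = 100 * 15.8 / 17.1
Step 3: BS = 92.4%

92.4


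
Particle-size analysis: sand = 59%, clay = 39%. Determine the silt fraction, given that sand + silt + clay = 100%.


Step 1: sand + silt + clay = 100%
Step 2: silt = 100 - sand - clay
Step 3: silt = 100 - 59 - 39
Step 4: silt = 2%

2


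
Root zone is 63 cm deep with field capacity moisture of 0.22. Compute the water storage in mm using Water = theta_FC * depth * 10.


Step 1: Water (mm) = theta_FC * depth (cm) * 10
Step 2: Water = 0.22 * 63 * 10
Step 3: Water = 138.6 mm

138.6


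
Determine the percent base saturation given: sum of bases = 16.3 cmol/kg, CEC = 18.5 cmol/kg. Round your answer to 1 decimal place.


Step 1: BS = 100 * (sum of bases) / CEC
Step 2: BS = 100 * 16.3 / 18.5
Step 3: BS = 88.1%

88.1


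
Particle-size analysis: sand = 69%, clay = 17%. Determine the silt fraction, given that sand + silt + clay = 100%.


Step 1: sand + silt + clay = 100%
Step 2: silt = 100 - sand - clay
Step 3: silt = 100 - 69 - 17
Step 4: silt = 14%

14


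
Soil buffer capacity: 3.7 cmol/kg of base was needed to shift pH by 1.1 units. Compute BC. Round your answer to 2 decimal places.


Step 1: BC = change in base / change in pH
Step 2: BC = 3.7 / 1.1
Step 3: BC = 3.36 cmol/(kg*pH unit)

3.36


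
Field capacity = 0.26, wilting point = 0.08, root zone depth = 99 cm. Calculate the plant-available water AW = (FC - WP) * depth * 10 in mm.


Step 1: Available water = (FC - WP) * depth * 10
Step 2: AW = (0.26 - 0.08) * 99 * 10
Step 3: AW = 0.18 * 99 * 10
Step 4: AW = 178.2 mm

178.2


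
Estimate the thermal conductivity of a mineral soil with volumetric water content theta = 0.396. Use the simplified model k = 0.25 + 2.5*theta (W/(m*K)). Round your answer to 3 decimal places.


Step 1: k = 0.25 + 2.5 * theta
Step 2: k = 0.25 + 2.5 * 0.396
Step 3: k = 0.25 + 0.99
Step 4: k = 1.24 W/(m*K)

1.24


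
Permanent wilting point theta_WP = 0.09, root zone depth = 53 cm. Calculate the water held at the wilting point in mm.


Step 1: Water (mm) = theta_WP * depth * 10
Step 2: Water = 0.09 * 53 * 10
Step 3: Water = 47.7 mm

47.7


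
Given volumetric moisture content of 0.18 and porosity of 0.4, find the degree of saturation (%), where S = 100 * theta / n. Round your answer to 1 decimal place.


Step 1: S = 100 * theta_v / n
Step 2: S = 100 * 0.18 / 0.4
Step 3: S = 45.0%

45.0


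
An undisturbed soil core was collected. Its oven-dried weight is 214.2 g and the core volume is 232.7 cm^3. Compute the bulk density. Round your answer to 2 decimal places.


Step 1: Identify the formula: BD = dry mass / volume
Step 2: Substitute values: BD = 214.2 / 232.7
Step 3: BD = 0.92 g/cm^3

0.92


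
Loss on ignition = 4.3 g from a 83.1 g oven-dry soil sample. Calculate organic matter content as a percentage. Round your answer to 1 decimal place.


Step 1: OM% = 100 * LOI / sample mass
Step 2: OM = 100 * 4.3 / 83.1
Step 3: OM = 5.2%

5.2


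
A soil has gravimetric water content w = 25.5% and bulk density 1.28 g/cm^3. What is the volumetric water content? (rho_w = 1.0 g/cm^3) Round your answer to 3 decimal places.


Step 1: theta = (w / 100) * BD / rho_w
Step 2: theta = (25.5 / 100) * 1.28 / 1.0
Step 3: theta = 0.255 * 1.28
Step 4: theta = 0.326

0.326


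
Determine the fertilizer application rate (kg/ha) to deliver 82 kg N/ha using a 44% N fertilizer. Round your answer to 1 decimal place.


Step 1: Fertilizer rate = target N / (N content / 100)
Step 2: Rate = 82 / (44 / 100)
Step 3: Rate = 82 / 0.44
Step 4: Rate = 186.4 kg/ha

186.4


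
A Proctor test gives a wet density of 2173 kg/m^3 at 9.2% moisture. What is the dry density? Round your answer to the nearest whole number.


Step 1: Dry density = wet density / (1 + w/100)
Step 2: Dry density = 2173 / (1 + 9.2/100)
Step 3: Dry density = 2173 / 1.092
Step 4: Dry density = 1990 kg/m^3

1990


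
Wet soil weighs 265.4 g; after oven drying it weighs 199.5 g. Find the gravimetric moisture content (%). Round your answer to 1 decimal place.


Step 1: Water mass = wet - dry = 265.4 - 199.5 = 65.9 g
Step 2: w = 100 * water mass / dry mass
Step 3: w = 100 * 65.9 / 199.5 = 33.0%

33.0


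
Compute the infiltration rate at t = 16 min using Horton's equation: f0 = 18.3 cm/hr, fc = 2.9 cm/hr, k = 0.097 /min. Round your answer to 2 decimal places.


Step 1: f = fc + (f0 - fc) * exp(-k * t)
Step 2: exp(-0.097 * 16) = 0.211824
Step 3: f = 2.9 + (18.3 - 2.9) * 0.211824
Step 4: f = 2.9 + 15.4 * 0.211824
Step 5: f = 6.16 cm/hr

6.16


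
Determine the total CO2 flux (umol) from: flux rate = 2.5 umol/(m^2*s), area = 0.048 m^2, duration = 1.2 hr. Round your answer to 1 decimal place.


Step 1: Convert time to seconds: 1.2 hr * 3600 = 4320.0 s
Step 2: Total = flux * area * time_s
Step 3: Total = 2.5 * 0.048 * 4320.0
Step 4: Total = 518.4 umol

518.4


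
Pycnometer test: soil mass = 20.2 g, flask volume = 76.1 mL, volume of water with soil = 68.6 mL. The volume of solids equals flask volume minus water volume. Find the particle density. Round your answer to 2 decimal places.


Step 1: Volume of solids = flask volume - water volume with soil
Step 2: V_solids = 76.1 - 68.6 = 7.5 mL
Step 3: Particle density = mass / V_solids = 20.2 / 7.5 = 2.69 g/cm^3

2.69


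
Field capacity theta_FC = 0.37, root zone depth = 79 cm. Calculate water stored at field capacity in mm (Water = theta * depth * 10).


Step 1: Water (mm) = theta_FC * depth (cm) * 10
Step 2: Water = 0.37 * 79 * 10
Step 3: Water = 292.3 mm

292.3


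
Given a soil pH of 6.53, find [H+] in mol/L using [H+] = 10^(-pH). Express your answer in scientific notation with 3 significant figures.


Step 1: [H+] = 10^(-pH)
Step 2: [H+] = 10^(-6.53)
Step 3: [H+] = 2.95e-07 mol/L

2.95e-07


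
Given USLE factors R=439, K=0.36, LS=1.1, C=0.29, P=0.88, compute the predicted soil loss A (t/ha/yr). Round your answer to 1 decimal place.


Step 1: A = R * K * LS * C * P
Step 2: R * K = 439 * 0.36 = 158.04
Step 3: (R*K) * LS = 158.04 * 1.1 = 173.844
Step 4: * C * P = 173.844 * 0.29 * 0.88 = 44.4
Step 5: A = 44.4 t/(ha*yr)

44.4


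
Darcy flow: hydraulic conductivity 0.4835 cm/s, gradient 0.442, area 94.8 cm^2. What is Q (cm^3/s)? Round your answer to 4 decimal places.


Step 1: Apply Darcy's law: Q = K * i * A
Step 2: Q = 0.4835 * 0.442 * 94.8
Step 3: Q = 20.2594 cm^3/s

20.2594


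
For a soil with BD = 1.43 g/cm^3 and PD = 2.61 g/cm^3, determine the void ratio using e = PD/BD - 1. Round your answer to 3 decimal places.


Step 1: e = PD / BD - 1
Step 2: e = 2.61 / 1.43 - 1
Step 3: e = 1.82517 - 1
Step 4: e = 0.825

0.825


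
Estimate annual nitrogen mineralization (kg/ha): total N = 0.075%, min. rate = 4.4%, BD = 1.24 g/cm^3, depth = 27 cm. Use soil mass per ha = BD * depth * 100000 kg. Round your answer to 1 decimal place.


Step 1: Soil mass per ha = BD * depth * 100000 = 1.24 * 27 * 100000 = 3348000 kg
Step 2: Total N pool = soil mass * N%/100 = 3348000 * 0.075/100 = 2511.0 kg/ha
Step 3: N mineralized = N pool * rate%/100 = 2511.0 * 4.4/100 = 110.5 kg/ha/yr

110.5


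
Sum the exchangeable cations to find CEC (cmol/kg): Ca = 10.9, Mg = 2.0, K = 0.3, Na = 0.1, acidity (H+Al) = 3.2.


Step 1: CEC = Ca + Mg + K + Na + (H+Al)
Step 2: CEC = 10.9 + 2.0 + 0.3 + 0.1 + 3.2
Step 3: CEC = 16.5 cmol/kg

16.5


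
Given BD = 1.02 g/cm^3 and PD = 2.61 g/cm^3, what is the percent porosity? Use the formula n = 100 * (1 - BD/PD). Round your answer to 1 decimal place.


Step 1: Formula: n = 100 * (1 - BD / PD)
Step 2: n = 100 * (1 - 1.02 / 2.61)
Step 3: n = 100 * (1 - 0.3908)
Step 4: n = 60.9%

60.9


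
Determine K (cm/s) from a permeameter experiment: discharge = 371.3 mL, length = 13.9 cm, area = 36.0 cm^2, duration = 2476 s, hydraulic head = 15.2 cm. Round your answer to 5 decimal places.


Step 1: K = Q * L / (A * t * h)
Step 2: Numerator = 371.3 * 13.9 = 5161.07
Step 3: Denominator = 36.0 * 2476 * 15.2 = 1354867.2
Step 4: K = 5161.07 / 1354867.2 = 0.00381 cm/s

0.00381


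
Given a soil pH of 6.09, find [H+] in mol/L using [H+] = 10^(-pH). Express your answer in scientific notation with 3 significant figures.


Step 1: [H+] = 10^(-pH)
Step 2: [H+] = 10^(-6.09)
Step 3: [H+] = 8.13e-07 mol/L

8.13e-07


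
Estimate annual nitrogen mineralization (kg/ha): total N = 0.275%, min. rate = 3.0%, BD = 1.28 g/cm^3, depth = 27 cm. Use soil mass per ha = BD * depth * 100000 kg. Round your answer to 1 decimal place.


Step 1: Soil mass per ha = BD * depth * 100000 = 1.28 * 27 * 100000 = 3456000 kg
Step 2: Total N pool = soil mass * N%/100 = 3456000 * 0.275/100 = 9504.0 kg/ha
Step 3: N mineralized = N pool * rate%/100 = 9504.0 * 3.0/100 = 285.1 kg/ha/yr

285.1
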